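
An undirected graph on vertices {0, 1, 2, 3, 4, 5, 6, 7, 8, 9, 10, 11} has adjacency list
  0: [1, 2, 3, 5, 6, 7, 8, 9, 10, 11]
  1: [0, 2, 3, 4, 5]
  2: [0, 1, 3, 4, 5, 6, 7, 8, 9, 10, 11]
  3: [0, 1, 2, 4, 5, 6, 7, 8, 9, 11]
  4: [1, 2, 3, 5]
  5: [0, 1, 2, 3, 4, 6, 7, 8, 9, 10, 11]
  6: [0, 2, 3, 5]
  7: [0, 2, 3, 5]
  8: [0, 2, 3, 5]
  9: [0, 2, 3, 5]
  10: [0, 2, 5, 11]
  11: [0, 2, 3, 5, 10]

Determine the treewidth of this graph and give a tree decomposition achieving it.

Each bag holds 5 vertices, so the decomposition has width 4, which upper-bounds the treewidth. Conversely, {0, 2, 5, 10, 11} is a clique of size 5, and the vertices of any clique must share a bag in every tree decomposition; so some bag has ≥ 5 vertices and tw(G) ≥ 4. The upper and lower bounds meet at 4, so that is the treewidth.

Treewidth 4.
One such decomposition:
Bags: B1 = {0, 2, 3, 5, 7}  B2 = {0, 2, 3, 5, 11}  B3 = {0, 2, 3, 5, 9}  B4 = {0, 2, 5, 10, 11}  B5 = {0, 1, 2, 3, 5}  B6 = {0, 2, 3, 5, 8}  B7 = {0, 2, 3, 5, 6}  B8 = {1, 2, 3, 4, 5}
Tree: B1–B2, B1–B3, B2–B4, B3–B5, B1–B6, B2–B7, B5–B8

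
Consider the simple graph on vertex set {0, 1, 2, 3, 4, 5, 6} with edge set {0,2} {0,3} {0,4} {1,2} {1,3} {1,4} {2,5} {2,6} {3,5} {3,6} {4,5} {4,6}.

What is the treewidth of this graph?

3

A width-3 tree decomposition is:
Bags: B1 = {2, 3, 4, 6}  B2 = {0, 2, 3, 4}  B3 = {1, 2, 3, 4}  B4 = {2, 3, 4, 5}
Tree: B1–B2, B2–B3, B3–B4
The largest bag has 4 vertices, giving width 3; this decomposition certifies tw(G) ≤ 3. For the lower bound: the 4 vertex sets {2,6}, {0,4}, {3}, {1} are disjoint, each induces a connected subgraph, and every pair is joined by at least one edge of G. Contracting each set to a single vertex therefore yields K_{4} as a minor, and since treewidth is minor-monotone, tw(G) ≥ tw(K_{4}) = 3. Combining the bounds, tw(G) = 3.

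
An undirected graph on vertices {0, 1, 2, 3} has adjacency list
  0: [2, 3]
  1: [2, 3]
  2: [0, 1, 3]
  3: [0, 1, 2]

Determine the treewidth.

2

A width-2 tree decomposition is:
Bags: B1 = {1, 2, 3}  B2 = {0, 2, 3}
Tree: B1–B2
The largest bag has 3 vertices, giving width 2; this decomposition certifies tw(G) ≤ 2. For the lower bound, the 3 vertices {0, 2, 3} are pairwise adjacent, and any tree decomposition puts a clique entirely inside one bag — forcing width ≥ 2. Combining the bounds, tw(G) = 2.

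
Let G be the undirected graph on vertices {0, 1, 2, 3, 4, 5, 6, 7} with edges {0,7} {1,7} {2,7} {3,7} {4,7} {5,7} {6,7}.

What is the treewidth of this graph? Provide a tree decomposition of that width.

Every bag has size at most 2, so the width is 2 − 1 = 1 and tw(G) ≤ 1. Since G has at least one edge (e.g. 2–7), it is not an edgeless graph, so tw(G) ≥ 1. Combining the bounds, tw(G) = 1.

Treewidth 1.
Bags: B1 = {2, 7}  B2 = {4, 7}  B3 = {0, 7}  B4 = {1, 7}  B5 = {6, 7}  B6 = {3, 7}  B7 = {5, 7}
Tree: B1–B2, B2–B3, B3–B4, B3–B5, B4–B6, B4–B7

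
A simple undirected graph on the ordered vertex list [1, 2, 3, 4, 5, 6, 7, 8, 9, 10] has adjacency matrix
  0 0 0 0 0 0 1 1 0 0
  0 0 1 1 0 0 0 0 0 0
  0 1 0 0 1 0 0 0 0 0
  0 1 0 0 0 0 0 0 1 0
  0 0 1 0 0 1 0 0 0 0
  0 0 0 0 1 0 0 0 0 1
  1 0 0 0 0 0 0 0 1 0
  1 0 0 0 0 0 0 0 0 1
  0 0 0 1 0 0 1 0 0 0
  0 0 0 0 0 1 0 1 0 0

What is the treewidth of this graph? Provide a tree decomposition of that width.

Treewidth 2.
One such decomposition:
Bags: B1 = {1, 8, 10}  B2 = {1, 6, 10}  B3 = {1, 5, 6}  B4 = {1, 3, 5}  B5 = {1, 2, 3}  B6 = {1, 2, 4}  B7 = {1, 4, 9}  B8 = {1, 7, 9}
Tree: B1–B2, B2–B3, B3–B4, B4–B5, B5–B6, B6–B7, B7–B8

Each bag holds 3 vertices, so the decomposition has width 2, which upper-bounds the treewidth. Since 1–8–10–6–5–3–2–4–9–7–1 is a cycle in G, G is not acyclic. Forests are exactly the graphs of treewidth ≤ 1, so tw(G) ≥ 2. Combining the bounds, tw(G) = 2.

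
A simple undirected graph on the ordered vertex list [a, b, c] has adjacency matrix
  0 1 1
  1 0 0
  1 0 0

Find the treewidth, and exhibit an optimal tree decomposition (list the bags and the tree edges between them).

Every bag has size at most 2, so the width is 2 − 1 = 1 and tw(G) ≤ 1. Any graph with an edge has treewidth ≥ 1, and G has the edge b–a. Therefore the treewidth is 1.

Treewidth 1.
One such decomposition:
Bags: B1 = {a, b}  B2 = {a, c}
Tree: B1–B2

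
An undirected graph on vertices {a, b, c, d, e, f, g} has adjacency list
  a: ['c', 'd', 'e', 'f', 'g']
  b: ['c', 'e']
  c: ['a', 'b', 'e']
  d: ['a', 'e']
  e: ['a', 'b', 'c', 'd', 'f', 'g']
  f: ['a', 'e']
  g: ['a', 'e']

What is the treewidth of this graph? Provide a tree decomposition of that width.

Treewidth 2.
One optimal decomposition is:
Bags: B1 = {a, e, f}  B2 = {a, c, e}  B3 = {a, e, g}  B4 = {a, d, e}  B5 = {b, c, e}
Tree: B1–B2, B1–B3, B1–B4, B2–B5

Every bag has size at most 3, so the width is 3 − 1 = 2 and tw(G) ≤ 2. On the other hand G contains the 3-clique {a, d, e}. A clique must lie in a single bag of any decomposition, so no decomposition can have width below 2. The upper and lower bounds meet at 2, so that is the treewidth.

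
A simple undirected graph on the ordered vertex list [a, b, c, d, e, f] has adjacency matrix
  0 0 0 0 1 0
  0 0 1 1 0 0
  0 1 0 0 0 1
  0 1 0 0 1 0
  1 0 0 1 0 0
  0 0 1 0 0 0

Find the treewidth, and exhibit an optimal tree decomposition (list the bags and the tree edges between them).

Treewidth 1.
Bags: B1 = {b, c}  B2 = {c, f}  B3 = {b, d}  B4 = {d, e}  B5 = {a, e}
Tree: B1–B2, B1–B3, B3–B4, B4–B5

Every bag has size at most 2, so the width is 2 − 1 = 1 and tw(G) ≤ 1. Any graph with an edge has treewidth ≥ 1, and G has the edge b–c. Hence tw(G) = 1 exactly.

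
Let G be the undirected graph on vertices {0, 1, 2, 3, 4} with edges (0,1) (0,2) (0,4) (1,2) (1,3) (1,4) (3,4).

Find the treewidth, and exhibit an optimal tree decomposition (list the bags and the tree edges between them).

Every bag has size at most 3, so the width is 3 − 1 = 2 and tw(G) ≤ 2. For the lower bound, the 3 vertices {0, 1, 2} are pairwise adjacent, and any tree decomposition puts a clique entirely inside one bag — forcing width ≥ 2. Therefore the treewidth is 2.

Treewidth 2.
Bags: B1 = {0, 1, 4}  B2 = {0, 1, 2}  B3 = {1, 3, 4}
Tree: B1–B2, B1–B3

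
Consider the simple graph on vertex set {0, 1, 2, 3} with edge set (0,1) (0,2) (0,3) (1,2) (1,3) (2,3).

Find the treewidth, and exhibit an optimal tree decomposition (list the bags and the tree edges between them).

Treewidth 3.
Bags: B1 = {0, 1, 2, 3}
Tree: (single bag)

A single bag containing all 4 vertices is trivially a valid decomposition of width 3. Conversely, {0, 1, 2, 3} is a clique of size 4, and the vertices of any clique must share a bag in every tree decomposition; so some bag has ≥ 4 vertices and tw(G) ≥ 3. Hence tw(G) = 3 exactly.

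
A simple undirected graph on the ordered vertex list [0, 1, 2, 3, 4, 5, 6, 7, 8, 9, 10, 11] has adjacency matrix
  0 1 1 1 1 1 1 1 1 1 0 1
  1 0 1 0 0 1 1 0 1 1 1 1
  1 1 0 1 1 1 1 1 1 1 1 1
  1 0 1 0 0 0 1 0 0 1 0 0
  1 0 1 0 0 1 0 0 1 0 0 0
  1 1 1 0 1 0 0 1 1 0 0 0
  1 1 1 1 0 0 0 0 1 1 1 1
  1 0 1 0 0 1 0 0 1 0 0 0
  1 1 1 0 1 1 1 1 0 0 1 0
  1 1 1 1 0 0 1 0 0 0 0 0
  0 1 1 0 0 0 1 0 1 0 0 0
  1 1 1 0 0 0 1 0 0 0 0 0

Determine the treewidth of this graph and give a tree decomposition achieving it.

Every bag has size at most 5, so the width is 5 − 1 = 4 and tw(G) ≤ 4. Conversely, {0, 1, 2, 5, 8} is a clique of size 5, and the vertices of any clique must share a bag in every tree decomposition; so some bag has ≥ 5 vertices and tw(G) ≥ 4. Combining the bounds, tw(G) = 4.

Treewidth 4.
Bags: B1 = {0, 1, 2, 6, 8}  B2 = {0, 1, 2, 6, 9}  B3 = {1, 2, 6, 8, 10}  B4 = {0, 1, 2, 6, 11}  B5 = {0, 1, 2, 5, 8}  B6 = {0, 2, 4, 5, 8}  B7 = {0, 2, 5, 7, 8}  B8 = {0, 2, 3, 6, 9}
Tree: B1–B2, B1–B3, B1–B4, B1–B5, B5–B6, B5–B7, B2–B8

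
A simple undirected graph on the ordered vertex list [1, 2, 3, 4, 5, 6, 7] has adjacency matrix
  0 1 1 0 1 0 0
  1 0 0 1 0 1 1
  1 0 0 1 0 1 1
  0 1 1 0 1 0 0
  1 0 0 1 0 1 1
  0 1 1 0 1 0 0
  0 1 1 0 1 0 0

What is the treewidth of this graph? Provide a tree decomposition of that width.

Each bag holds 4 vertices, so the decomposition has width 3, which upper-bounds the treewidth. For the lower bound: the 4 vertex sets {1,5}, {2,4}, {3}, {6} are disjoint, each induces a connected subgraph, and every pair is joined by at least one edge of G. Contracting each set to a single vertex therefore yields K_{4} as a minor, and since treewidth is minor-monotone, tw(G) ≥ tw(K_{4}) = 3. Therefore the treewidth is 3.

Treewidth 3.
One optimal decomposition is:
Bags: B1 = {1, 2, 3, 5}  B2 = {2, 3, 4, 5}  B3 = {2, 3, 5, 6}  B4 = {2, 3, 5, 7}
Tree: B1–B2, B2–B3, B3–B4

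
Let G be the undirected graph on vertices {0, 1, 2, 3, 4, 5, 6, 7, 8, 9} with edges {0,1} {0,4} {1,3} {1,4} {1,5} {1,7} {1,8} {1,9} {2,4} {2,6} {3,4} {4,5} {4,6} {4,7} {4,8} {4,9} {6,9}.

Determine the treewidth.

A width-2 tree decomposition is:
Bags: B1 = {1, 4, 8}  B2 = {1, 4, 9}  B3 = {4, 6, 9}  B4 = {0, 1, 4}  B5 = {1, 4, 7}  B6 = {2, 4, 6}  B7 = {1, 4, 5}  B8 = {1, 3, 4}
Tree: B1–B2, B2–B3, B2–B4, B4–B5, B3–B6, B5–B7, B4–B8
The largest bag has 3 vertices, giving width 2; this decomposition certifies tw(G) ≤ 2. On the other hand G contains the 3-clique {0, 1, 4}. A clique must lie in a single bag of any decomposition, so no decomposition can have width below 2. Combining the bounds, tw(G) = 2.

2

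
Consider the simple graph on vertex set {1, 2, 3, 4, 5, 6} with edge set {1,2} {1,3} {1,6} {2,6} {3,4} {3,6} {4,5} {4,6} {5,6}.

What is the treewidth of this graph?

2

A width-2 tree decomposition is:
Bags: B1 = {1, 3, 6}  B2 = {3, 4, 6}  B3 = {4, 5, 6}  B4 = {1, 2, 6}
Tree: B1–B2, B2–B3, B1–B4
Each bag holds 3 vertices, so the decomposition has width 2, which upper-bounds the treewidth. Conversely, {1, 2, 6} is a clique of size 3, and the vertices of any clique must share a bag in every tree decomposition; so some bag has ≥ 3 vertices and tw(G) ≥ 2. The upper and lower bounds meet at 2, so that is the treewidth.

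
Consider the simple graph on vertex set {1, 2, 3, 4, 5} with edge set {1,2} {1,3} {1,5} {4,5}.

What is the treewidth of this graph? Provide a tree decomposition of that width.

Every bag has size at most 2, so the width is 2 − 1 = 1 and tw(G) ≤ 1. Any graph with an edge has treewidth ≥ 1, and G has the edge 5–4. The upper and lower bounds meet at 1, so that is the treewidth.

Treewidth 1.
Bags: B1 = {4, 5}  B2 = {1, 5}  B3 = {1, 3}  B4 = {1, 2}
Tree: B1–B2, B2–B3, B2–B4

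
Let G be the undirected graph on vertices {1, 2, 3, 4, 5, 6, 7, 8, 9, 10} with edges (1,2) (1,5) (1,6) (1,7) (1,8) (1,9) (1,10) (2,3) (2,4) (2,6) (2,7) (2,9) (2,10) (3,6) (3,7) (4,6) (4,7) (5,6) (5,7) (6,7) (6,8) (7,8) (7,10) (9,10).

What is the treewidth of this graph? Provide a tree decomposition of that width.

Treewidth 3.
Bags: B1 = {2, 3, 6, 7}  B2 = {1, 2, 6, 7}  B3 = {1, 6, 7, 8}  B4 = {1, 2, 7, 10}  B5 = {1, 2, 9, 10}  B6 = {1, 5, 6, 7}  B7 = {2, 4, 6, 7}
Tree: B1–B2, B2–B3, B2–B4, B4–B5, B2–B6, B2–B7

The largest bag has 4 vertices, giving width 3; this decomposition certifies tw(G) ≤ 3. Conversely, {1, 2, 9, 10} is a clique of size 4, and the vertices of any clique must share a bag in every tree decomposition; so some bag has ≥ 4 vertices and tw(G) ≥ 3. Combining the bounds, tw(G) = 3.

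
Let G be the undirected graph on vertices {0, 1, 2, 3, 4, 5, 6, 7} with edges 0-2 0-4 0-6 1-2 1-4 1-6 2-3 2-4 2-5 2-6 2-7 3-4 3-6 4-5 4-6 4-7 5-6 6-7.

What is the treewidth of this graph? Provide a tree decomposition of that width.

Every bag has size at most 4, so the width is 4 − 1 = 3 and tw(G) ≤ 3. Conversely, {0, 2, 4, 6} is a clique of size 4, and the vertices of any clique must share a bag in every tree decomposition; so some bag has ≥ 4 vertices and tw(G) ≥ 3. Therefore the treewidth is 3.

Treewidth 3.
One optimal decomposition is:
Bags: B1 = {0, 2, 4, 6}  B2 = {2, 4, 5, 6}  B3 = {2, 4, 6, 7}  B4 = {2, 3, 4, 6}  B5 = {1, 2, 4, 6}
Tree: B1–B2, B1–B3, B3–B4, B1–B5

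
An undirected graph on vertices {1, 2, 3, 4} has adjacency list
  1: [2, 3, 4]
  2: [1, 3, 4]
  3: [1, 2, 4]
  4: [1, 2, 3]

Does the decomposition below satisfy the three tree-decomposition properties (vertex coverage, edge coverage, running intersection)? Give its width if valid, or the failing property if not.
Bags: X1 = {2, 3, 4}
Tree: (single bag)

A tree decomposition must satisfy three properties: every vertex lies in some bag; for every edge, both endpoints lie together in some bag; and for every vertex, the bags containing it form a connected subtree. Here vertex 1 appears in no bag, so the decomposition is invalid.

No — vertex 1 appears in no bag.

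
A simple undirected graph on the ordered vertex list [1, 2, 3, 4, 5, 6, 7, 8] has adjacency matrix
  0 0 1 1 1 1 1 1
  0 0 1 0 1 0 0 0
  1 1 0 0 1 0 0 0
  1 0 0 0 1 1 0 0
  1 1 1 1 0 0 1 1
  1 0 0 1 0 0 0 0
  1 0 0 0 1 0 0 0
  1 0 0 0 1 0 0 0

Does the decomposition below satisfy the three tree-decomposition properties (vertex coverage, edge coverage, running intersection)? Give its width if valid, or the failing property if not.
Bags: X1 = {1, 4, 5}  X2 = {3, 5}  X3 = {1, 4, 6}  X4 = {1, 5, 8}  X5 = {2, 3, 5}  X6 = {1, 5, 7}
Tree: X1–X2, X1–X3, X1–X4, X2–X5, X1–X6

No — edge (1,3) lies in no bag.

A tree decomposition must satisfy three properties: every vertex lies in some bag; for every edge, both endpoints lie together in some bag; and for every vertex, the bags containing it form a connected subtree. Here edge (1,3) lies in no bag, so the decomposition is invalid.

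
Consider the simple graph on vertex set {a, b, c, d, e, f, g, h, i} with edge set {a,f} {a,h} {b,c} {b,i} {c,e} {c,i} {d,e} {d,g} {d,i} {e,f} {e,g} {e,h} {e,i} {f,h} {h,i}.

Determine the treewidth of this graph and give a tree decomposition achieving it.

Each bag holds 3 vertices, so the decomposition has width 2, which upper-bounds the treewidth. Conversely, {d, e, g} is a clique of size 3, and the vertices of any clique must share a bag in every tree decomposition; so some bag has ≥ 3 vertices and tw(G) ≥ 2. Hence tw(G) = 2 exactly.

Treewidth 2.
One such decomposition:
Bags: B1 = {d, e, g}  B2 = {d, e, i}  B3 = {e, h, i}  B4 = {c, e, i}  B5 = {e, f, h}  B6 = {b, c, i}  B7 = {a, f, h}
Tree: B1–B2, B2–B3, B2–B4, B3–B5, B4–B6, B5–B7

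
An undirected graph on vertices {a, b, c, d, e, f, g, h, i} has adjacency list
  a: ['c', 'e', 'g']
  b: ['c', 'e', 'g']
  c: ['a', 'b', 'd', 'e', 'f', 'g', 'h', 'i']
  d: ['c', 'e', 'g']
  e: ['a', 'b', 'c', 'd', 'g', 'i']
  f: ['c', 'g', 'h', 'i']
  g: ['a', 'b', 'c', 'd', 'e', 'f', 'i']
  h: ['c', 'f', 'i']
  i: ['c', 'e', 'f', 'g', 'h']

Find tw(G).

A width-3 tree decomposition is:
Bags: B1 = {c, d, e, g}  B2 = {c, e, g, i}  B3 = {b, c, e, g}  B4 = {c, f, g, i}  B5 = {c, f, h, i}  B6 = {a, c, e, g}
Tree: B1–B2, B2–B3, B2–B4, B4–B5, B3–B6
Every bag has size at most 4, so the width is 4 − 1 = 3 and tw(G) ≤ 3. On the other hand G contains the 4-clique {c, d, e, g}. A clique must lie in a single bag of any decomposition, so no decomposition can have width below 3. The upper and lower bounds meet at 3, so that is the treewidth.

3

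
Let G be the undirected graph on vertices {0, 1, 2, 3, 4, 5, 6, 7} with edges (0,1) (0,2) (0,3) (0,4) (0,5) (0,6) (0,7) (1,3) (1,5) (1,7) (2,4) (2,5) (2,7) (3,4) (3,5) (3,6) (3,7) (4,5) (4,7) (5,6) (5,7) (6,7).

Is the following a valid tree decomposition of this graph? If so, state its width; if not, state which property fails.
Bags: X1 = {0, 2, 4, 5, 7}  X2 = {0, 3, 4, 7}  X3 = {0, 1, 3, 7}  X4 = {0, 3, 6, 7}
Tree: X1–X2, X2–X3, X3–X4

A tree decomposition must satisfy three properties: every vertex lies in some bag; for every edge, both endpoints lie together in some bag; and for every vertex, the bags containing it form a connected subtree. Here edge (5,3) lies in no bag, so the decomposition is invalid.

No — edge (5,3) lies in no bag.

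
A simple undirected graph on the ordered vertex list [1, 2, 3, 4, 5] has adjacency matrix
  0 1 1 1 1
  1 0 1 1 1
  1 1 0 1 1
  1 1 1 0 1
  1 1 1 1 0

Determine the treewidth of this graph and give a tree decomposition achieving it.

With just one bag of size 5, the width is 5 − 1 = 4, so tw(G) ≤ 4. For the lower bound, the 5 vertices {1, 2, 3, 4, 5} are pairwise adjacent, and any tree decomposition puts a clique entirely inside one bag — forcing width ≥ 4. The upper and lower bounds meet at 4, so that is the treewidth.

Treewidth 4.
One such decomposition:
Bags: B1 = {1, 2, 3, 4, 5}
Tree: (single bag)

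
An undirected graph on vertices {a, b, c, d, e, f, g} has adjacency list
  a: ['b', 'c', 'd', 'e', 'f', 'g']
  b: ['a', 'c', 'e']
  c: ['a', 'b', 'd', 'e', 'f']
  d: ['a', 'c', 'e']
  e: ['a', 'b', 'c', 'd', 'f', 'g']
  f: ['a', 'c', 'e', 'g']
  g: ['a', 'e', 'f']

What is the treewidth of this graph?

3

A width-3 tree decomposition is:
Bags: B1 = {a, c, e, f}  B2 = {a, c, d, e}  B3 = {a, e, f, g}  B4 = {a, b, c, e}
Tree: B1–B2, B1–B3, B1–B4
The largest bag has 4 vertices, giving width 3; this decomposition certifies tw(G) ≤ 3. Conversely, {a, e, f, g} is a clique of size 4, and the vertices of any clique must share a bag in every tree decomposition; so some bag has ≥ 4 vertices and tw(G) ≥ 3. Therefore the treewidth is 3.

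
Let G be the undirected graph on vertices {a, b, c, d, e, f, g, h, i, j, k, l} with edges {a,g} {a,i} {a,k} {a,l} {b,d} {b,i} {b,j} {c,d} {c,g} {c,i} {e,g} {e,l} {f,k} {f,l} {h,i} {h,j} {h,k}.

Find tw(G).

A width-3 tree decomposition is:
Bags: B1 = {b, d, h, j}  B2 = {b, d, h, i}  B3 = {c, d, h, i}  B4 = {c, h, i, k}  B5 = {a, c, i, k}  B6 = {a, c, g, k}  B7 = {a, f, g, k}  B8 = {a, f, g, l}  B9 = {e, f, g, l}
Tree: B1–B2, B2–B3, B3–B4, B4–B5, B5–B6, B6–B7, B7–B8, B8–B9
Each bag holds 4 vertices, so the decomposition has width 3, which upper-bounds the treewidth. For the lower bound: the 4 vertex sets {b,d,j}, {h}, {i}, {a,c,g,k} are disjoint, each induces a connected subgraph, and every pair is joined by at least one edge of G. Contracting each set to a single vertex therefore yields K_{4} as a minor, and since treewidth is minor-monotone, tw(G) ≥ tw(K_{4}) = 3. Hence tw(G) = 3 exactly.

3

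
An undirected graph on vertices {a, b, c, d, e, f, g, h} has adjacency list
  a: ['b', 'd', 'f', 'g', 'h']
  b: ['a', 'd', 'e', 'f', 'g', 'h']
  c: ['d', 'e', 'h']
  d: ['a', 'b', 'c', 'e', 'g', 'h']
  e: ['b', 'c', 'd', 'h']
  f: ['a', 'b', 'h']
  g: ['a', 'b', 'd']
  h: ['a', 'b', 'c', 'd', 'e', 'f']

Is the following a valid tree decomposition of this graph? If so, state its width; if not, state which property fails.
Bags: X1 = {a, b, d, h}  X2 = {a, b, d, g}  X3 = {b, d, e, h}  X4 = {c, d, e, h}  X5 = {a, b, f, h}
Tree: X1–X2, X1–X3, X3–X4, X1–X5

Yes; width 3.

Checking the three conditions: (i) the bags cover all of {a, b, c, d, e, f, g, h}; (ii) for each edge, some bag contains both endpoints; (iii) the bags containing any fixed vertex form a subtree. All hold, so the decomposition is valid with width 4 − 1 = 3.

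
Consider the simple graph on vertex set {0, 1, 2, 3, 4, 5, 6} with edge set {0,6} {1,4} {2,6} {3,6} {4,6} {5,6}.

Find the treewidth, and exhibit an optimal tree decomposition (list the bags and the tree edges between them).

Treewidth 1.
One such decomposition:
Bags: B1 = {5, 6}  B2 = {3, 6}  B3 = {4, 6}  B4 = {2, 6}  B5 = {1, 4}  B6 = {0, 6}
Tree: B1–B2, B1–B3, B1–B4, B3–B5, B4–B6

The largest bag has 2 vertices, giving width 1; this decomposition certifies tw(G) ≤ 1. G has an edge, so its treewidth is at least 1. Hence tw(G) = 1 exactly.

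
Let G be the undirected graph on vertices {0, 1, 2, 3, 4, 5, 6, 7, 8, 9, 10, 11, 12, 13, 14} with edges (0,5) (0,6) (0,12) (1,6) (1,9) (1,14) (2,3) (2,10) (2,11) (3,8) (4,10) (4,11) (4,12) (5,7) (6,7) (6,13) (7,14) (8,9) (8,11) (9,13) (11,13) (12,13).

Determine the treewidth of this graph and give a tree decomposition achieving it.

The largest bag has 4 vertices, giving width 3; this decomposition certifies tw(G) ≤ 3. For the lower bound: the 4 vertex sets {5,7,14}, {1}, {6}, {0,9,12,13} are disjoint, each induces a connected subgraph, and every pair is joined by at least one edge of G. Contracting each set to a single vertex therefore yields K_{4} as a minor, and since treewidth is minor-monotone, tw(G) ≥ tw(K_{4}) = 3. Combining the bounds, tw(G) = 3.

Treewidth 3.
Bags: B1 = {1, 5, 7, 14}  B2 = {1, 5, 6, 7}  B3 = {0, 1, 5, 6}  B4 = {0, 1, 6, 9}  B5 = {0, 6, 9, 13}  B6 = {0, 9, 12, 13}  B7 = {8, 9, 12, 13}  B8 = {8, 11, 12, 13}  B9 = {4, 8, 11, 12}  B10 = {3, 4, 8, 11}  B11 = {2, 3, 4, 11}  B12 = {2, 3, 4, 10}
Tree: B1–B2, B2–B3, B3–B4, B4–B5, B5–B6, B6–B7, B7–B8, B8–B9, B9–B10, B10–B11, B11–B12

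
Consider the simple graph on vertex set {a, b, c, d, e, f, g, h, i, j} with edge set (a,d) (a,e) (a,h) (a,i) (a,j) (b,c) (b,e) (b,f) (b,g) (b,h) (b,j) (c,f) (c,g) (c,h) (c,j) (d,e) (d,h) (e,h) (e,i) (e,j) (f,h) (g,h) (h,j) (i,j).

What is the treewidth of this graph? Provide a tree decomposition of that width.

Every bag has size at most 4, so the width is 4 − 1 = 3 and tw(G) ≤ 3. On the other hand G contains the 4-clique {a, d, e, h}. A clique must lie in a single bag of any decomposition, so no decomposition can have width below 3. Therefore the treewidth is 3.

Treewidth 3.
One such decomposition:
Bags: B1 = {b, c, f, h}  B2 = {b, c, h, j}  B3 = {b, e, h, j}  B4 = {b, c, g, h}  B5 = {a, e, h, j}  B6 = {a, d, e, h}  B7 = {a, e, i, j}
Tree: B1–B2, B2–B3, B1–B4, B3–B5, B5–B6, B5–B7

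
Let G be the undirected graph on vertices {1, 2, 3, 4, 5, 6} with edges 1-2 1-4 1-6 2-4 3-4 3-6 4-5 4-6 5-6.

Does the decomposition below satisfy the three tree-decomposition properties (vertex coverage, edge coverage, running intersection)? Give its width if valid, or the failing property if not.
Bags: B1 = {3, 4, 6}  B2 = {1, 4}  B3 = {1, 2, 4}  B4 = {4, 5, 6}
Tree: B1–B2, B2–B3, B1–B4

No — edge (6,1) lies in no bag.

A tree decomposition must satisfy three properties: every vertex lies in some bag; for every edge, both endpoints lie together in some bag; and for every vertex, the bags containing it form a connected subtree. Here edge (6,1) lies in no bag, so the decomposition is invalid.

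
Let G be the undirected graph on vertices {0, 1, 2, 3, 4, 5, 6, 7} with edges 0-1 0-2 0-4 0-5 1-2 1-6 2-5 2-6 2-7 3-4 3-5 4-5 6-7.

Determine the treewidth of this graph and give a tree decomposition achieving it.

The largest bag has 3 vertices, giving width 2; this decomposition certifies tw(G) ≤ 2. Conversely, {0, 1, 2} is a clique of size 3, and the vertices of any clique must share a bag in every tree decomposition; so some bag has ≥ 3 vertices and tw(G) ≥ 2. Therefore the treewidth is 2.

Treewidth 2.
Bags: B1 = {3, 4, 5}  B2 = {0, 4, 5}  B3 = {0, 2, 5}  B4 = {0, 1, 2}  B5 = {1, 2, 6}  B6 = {2, 6, 7}
Tree: B1–B2, B2–B3, B3–B4, B4–B5, B5–B6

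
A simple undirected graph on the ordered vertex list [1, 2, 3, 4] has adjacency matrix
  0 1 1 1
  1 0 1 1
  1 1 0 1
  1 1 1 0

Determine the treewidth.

3

A width-3 tree decomposition is:
Bags: B1 = {1, 2, 3, 4}
Tree: (single bag)
With just one bag of size 4, the width is 4 − 1 = 3, so tw(G) ≤ 3. For the lower bound, the 4 vertices {1, 2, 3, 4} are pairwise adjacent, and any tree decomposition puts a clique entirely inside one bag — forcing width ≥ 3. Therefore the treewidth is 3.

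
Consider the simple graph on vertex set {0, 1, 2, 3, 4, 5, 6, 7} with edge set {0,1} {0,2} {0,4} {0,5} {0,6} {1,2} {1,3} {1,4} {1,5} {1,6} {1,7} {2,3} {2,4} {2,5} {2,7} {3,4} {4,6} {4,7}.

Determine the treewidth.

A width-3 tree decomposition is:
Bags: B1 = {0, 1, 2, 4}  B2 = {1, 2, 4, 7}  B3 = {1, 2, 3, 4}  B4 = {0, 1, 2, 5}  B5 = {0, 1, 4, 6}
Tree: B1–B2, B1–B3, B1–B4, B1–B5
Every bag has size at most 4, so the width is 4 − 1 = 3 and tw(G) ≤ 3. On the other hand G contains the 4-clique {0, 1, 2, 4}. A clique must lie in a single bag of any decomposition, so no decomposition can have width below 3. Combining the bounds, tw(G) = 3.

3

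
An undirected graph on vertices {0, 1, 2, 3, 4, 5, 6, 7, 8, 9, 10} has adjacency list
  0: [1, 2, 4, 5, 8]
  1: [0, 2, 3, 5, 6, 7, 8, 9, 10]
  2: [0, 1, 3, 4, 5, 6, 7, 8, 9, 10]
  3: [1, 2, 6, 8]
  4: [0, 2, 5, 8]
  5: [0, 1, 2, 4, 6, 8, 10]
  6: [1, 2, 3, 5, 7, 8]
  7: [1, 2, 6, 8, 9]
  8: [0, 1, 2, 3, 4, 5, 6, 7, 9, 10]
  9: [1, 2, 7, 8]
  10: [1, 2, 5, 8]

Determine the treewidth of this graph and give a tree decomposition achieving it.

Each bag holds 5 vertices, so the decomposition has width 4, which upper-bounds the treewidth. Conversely, {1, 2, 7, 8, 9} is a clique of size 5, and the vertices of any clique must share a bag in every tree decomposition; so some bag has ≥ 5 vertices and tw(G) ≥ 4. Hence tw(G) = 4 exactly.

Treewidth 4.
One optimal decomposition is:
Bags: B1 = {1, 2, 5, 6, 8}  B2 = {0, 1, 2, 5, 8}  B3 = {1, 2, 6, 7, 8}  B4 = {0, 2, 4, 5, 8}  B5 = {1, 2, 7, 8, 9}  B6 = {1, 2, 5, 8, 10}  B7 = {1, 2, 3, 6, 8}
Tree: B1–B2, B1–B3, B2–B4, B3–B5, B1–B6, B1–B7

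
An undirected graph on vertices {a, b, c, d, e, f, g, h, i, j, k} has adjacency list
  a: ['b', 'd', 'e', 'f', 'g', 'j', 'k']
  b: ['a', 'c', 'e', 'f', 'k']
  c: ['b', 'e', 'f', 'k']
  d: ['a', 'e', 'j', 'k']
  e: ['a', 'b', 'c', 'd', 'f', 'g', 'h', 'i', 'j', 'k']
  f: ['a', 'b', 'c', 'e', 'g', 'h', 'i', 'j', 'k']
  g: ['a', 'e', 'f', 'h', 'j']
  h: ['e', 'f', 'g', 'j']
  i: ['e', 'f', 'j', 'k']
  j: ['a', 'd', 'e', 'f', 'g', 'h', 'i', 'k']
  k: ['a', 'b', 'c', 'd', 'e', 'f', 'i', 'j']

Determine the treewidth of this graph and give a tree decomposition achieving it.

Every bag has size at most 5, so the width is 5 − 1 = 4 and tw(G) ≤ 4. For the lower bound, the 5 vertices {a, d, e, j, k} are pairwise adjacent, and any tree decomposition puts a clique entirely inside one bag — forcing width ≥ 4. Therefore the treewidth is 4.

Treewidth 4.
One such decomposition:
Bags: B1 = {a, e, f, g, j}  B2 = {a, e, f, j, k}  B3 = {a, b, e, f, k}  B4 = {e, f, i, j, k}  B5 = {b, c, e, f, k}  B6 = {a, d, e, j, k}  B7 = {e, f, g, h, j}
Tree: B1–B2, B2–B3, B2–B4, B3–B5, B2–B6, B1–B7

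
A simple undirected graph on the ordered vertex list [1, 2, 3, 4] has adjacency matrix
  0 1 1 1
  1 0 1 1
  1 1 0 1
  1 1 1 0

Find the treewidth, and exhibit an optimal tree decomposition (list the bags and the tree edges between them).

A single bag containing all 4 vertices is trivially a valid decomposition of width 3. On the other hand G contains the 4-clique {1, 2, 3, 4}. A clique must lie in a single bag of any decomposition, so no decomposition can have width below 3. Therefore the treewidth is 3.

Treewidth 3.
Bags: B1 = {1, 2, 3, 4}
Tree: (single bag)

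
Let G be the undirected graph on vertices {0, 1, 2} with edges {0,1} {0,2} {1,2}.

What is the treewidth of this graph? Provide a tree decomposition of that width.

A single bag containing all 3 vertices is trivially a valid decomposition of width 2. For the lower bound, the 3 vertices {0, 1, 2} are pairwise adjacent, and any tree decomposition puts a clique entirely inside one bag — forcing width ≥ 2. Combining the bounds, tw(G) = 2.

Treewidth 2.
One such decomposition:
Bags: B1 = {0, 1, 2}
Tree: (single bag)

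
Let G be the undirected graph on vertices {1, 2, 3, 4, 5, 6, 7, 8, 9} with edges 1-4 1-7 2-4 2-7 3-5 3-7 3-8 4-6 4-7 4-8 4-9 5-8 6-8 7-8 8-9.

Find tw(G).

2

A width-2 tree decomposition is:
Bags: B1 = {3, 7, 8}  B2 = {4, 7, 8}  B3 = {4, 8, 9}  B4 = {3, 5, 8}  B5 = {4, 6, 8}  B6 = {2, 4, 7}  B7 = {1, 4, 7}
Tree: B1–B2, B2–B3, B1–B4, B3–B5, B2–B6, B6–B7
Each bag holds 3 vertices, so the decomposition has width 2, which upper-bounds the treewidth. Conversely, {3, 5, 8} is a clique of size 3, and the vertices of any clique must share a bag in every tree decomposition; so some bag has ≥ 3 vertices and tw(G) ≥ 2. Therefore the treewidth is 2.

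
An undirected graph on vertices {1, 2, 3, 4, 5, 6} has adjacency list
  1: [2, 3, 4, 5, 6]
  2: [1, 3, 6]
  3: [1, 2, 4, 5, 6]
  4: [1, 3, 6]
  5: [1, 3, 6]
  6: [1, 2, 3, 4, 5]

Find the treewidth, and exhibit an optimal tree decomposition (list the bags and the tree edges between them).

Treewidth 3.
One optimal decomposition is:
Bags: B1 = {1, 3, 4, 6}  B2 = {1, 3, 5, 6}  B3 = {1, 2, 3, 6}
Tree: B1–B2, B2–B3

The largest bag has 4 vertices, giving width 3; this decomposition certifies tw(G) ≤ 3. For the lower bound, the 4 vertices {1, 2, 3, 6} are pairwise adjacent, and any tree decomposition puts a clique entirely inside one bag — forcing width ≥ 3. Combining the bounds, tw(G) = 3.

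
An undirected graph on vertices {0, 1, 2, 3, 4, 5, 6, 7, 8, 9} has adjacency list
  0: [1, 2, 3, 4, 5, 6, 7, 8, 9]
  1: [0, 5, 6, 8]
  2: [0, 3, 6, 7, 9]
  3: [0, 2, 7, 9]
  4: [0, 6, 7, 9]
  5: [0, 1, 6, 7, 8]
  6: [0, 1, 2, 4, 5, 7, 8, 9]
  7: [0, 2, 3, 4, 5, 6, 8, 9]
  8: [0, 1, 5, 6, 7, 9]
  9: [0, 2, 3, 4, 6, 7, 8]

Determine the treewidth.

A width-4 tree decomposition is:
Bags: B1 = {0, 6, 7, 8, 9}  B2 = {0, 4, 6, 7, 9}  B3 = {0, 2, 6, 7, 9}  B4 = {0, 5, 6, 7, 8}  B5 = {0, 2, 3, 7, 9}  B6 = {0, 1, 5, 6, 8}
Tree: B1–B2, B1–B3, B1–B4, B3–B5, B4–B6
Every bag has size at most 5, so the width is 5 − 1 = 4 and tw(G) ≤ 4. On the other hand G contains the 5-clique {0, 2, 3, 7, 9}. A clique must lie in a single bag of any decomposition, so no decomposition can have width below 4. The upper and lower bounds meet at 4, so that is the treewidth.

4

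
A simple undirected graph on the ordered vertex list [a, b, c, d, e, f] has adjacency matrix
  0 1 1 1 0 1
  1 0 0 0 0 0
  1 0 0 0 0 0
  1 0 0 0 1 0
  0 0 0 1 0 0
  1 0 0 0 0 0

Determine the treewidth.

1

A width-1 tree decomposition is:
Bags: B1 = {a, d}  B2 = {a, b}  B3 = {a, f}  B4 = {a, c}  B5 = {d, e}
Tree: B1–B2, B1–B3, B3–B4, B1–B5
The largest bag has 2 vertices, giving width 1; this decomposition certifies tw(G) ≤ 1. G has an edge, so its treewidth is at least 1. The upper and lower bounds meet at 1, so that is the treewidth.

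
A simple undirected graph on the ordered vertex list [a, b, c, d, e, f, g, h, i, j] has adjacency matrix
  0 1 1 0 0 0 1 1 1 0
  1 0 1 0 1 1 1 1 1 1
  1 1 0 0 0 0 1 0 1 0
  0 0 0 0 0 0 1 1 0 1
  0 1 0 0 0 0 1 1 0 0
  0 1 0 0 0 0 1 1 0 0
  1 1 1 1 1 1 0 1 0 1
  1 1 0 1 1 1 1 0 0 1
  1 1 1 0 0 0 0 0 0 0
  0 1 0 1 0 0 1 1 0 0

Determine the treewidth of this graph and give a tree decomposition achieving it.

The largest bag has 4 vertices, giving width 3; this decomposition certifies tw(G) ≤ 3. For the lower bound, the 4 vertices {d, g, h, j} are pairwise adjacent, and any tree decomposition puts a clique entirely inside one bag — forcing width ≥ 3. Hence tw(G) = 3 exactly.

Treewidth 3.
One such decomposition:
Bags: B1 = {b, g, h, j}  B2 = {b, f, g, h}  B3 = {a, b, g, h}  B4 = {b, e, g, h}  B5 = {a, b, c, g}  B6 = {a, b, c, i}  B7 = {d, g, h, j}
Tree: B1–B2, B2–B3, B3–B4, B3–B5, B5–B6, B1–B7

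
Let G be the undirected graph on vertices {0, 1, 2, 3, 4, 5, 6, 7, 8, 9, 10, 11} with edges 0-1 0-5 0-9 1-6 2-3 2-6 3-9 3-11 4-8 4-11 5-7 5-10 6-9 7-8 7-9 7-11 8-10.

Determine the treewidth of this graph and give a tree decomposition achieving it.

Treewidth 3.
One such decomposition:
Bags: B1 = {4, 5, 8, 10}  B2 = {4, 5, 7, 8}  B3 = {4, 5, 7, 11}  B4 = {0, 5, 7, 11}  B5 = {0, 7, 9, 11}  B6 = {0, 3, 9, 11}  B7 = {0, 1, 3, 9}  B8 = {1, 3, 6, 9}  B9 = {1, 2, 3, 6}
Tree: B1–B2, B2–B3, B3–B4, B4–B5, B5–B6, B6–B7, B7–B8, B8–B9

The largest bag has 4 vertices, giving width 3; this decomposition certifies tw(G) ≤ 3. For the lower bound: the 4 vertex sets {4,8,10}, {5}, {7}, {0,3,9,11} are disjoint, each induces a connected subgraph, and every pair is joined by at least one edge of G. Contracting each set to a single vertex therefore yields K_{4} as a minor, and since treewidth is minor-monotone, tw(G) ≥ tw(K_{4}) = 3. Combining the bounds, tw(G) = 3.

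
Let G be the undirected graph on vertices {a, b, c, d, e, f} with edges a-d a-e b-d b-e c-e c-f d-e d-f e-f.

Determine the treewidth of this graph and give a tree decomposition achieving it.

Each bag holds 3 vertices, so the decomposition has width 2, which upper-bounds the treewidth. For the lower bound, the 3 vertices {a, d, e} are pairwise adjacent, and any tree decomposition puts a clique entirely inside one bag — forcing width ≥ 2. Hence tw(G) = 2 exactly.

Treewidth 2.
Bags: B1 = {c, e, f}  B2 = {d, e, f}  B3 = {a, d, e}  B4 = {b, d, e}
Tree: B1–B2, B2–B3, B3–B4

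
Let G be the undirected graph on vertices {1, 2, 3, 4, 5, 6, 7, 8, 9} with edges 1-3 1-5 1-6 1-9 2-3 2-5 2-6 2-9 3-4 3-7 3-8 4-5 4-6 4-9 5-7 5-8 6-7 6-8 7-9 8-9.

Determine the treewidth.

A width-4 tree decomposition is:
Bags: B1 = {1, 3, 5, 6, 9}  B2 = {2, 3, 5, 6, 9}  B3 = {3, 4, 5, 6, 9}  B4 = {3, 5, 6, 8, 9}  B5 = {3, 5, 6, 7, 9}
Tree: B1–B2, B2–B3, B3–B4, B4–B5
Each bag holds 5 vertices, so the decomposition has width 4, which upper-bounds the treewidth. For the lower bound: the 5 vertex sets {1,9}, {2,5}, {3,4}, {6}, {8} are disjoint, each induces a connected subgraph, and every pair is joined by at least one edge of G. Contracting each set to a single vertex therefore yields K_{5} as a minor, and since treewidth is minor-monotone, tw(G) ≥ tw(K_{5}) = 4. Hence tw(G) = 4 exactly.

4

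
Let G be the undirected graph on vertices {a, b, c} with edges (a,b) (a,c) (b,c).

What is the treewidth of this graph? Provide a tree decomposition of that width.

Treewidth 2.
Bags: B1 = {a, b, c}
Tree: (single bag)

With just one bag of size 3, the width is 3 − 1 = 2, so tw(G) ≤ 2. Conversely, {a, b, c} is a clique of size 3, and the vertices of any clique must share a bag in every tree decomposition; so some bag has ≥ 3 vertices and tw(G) ≥ 2. Hence tw(G) = 2 exactly.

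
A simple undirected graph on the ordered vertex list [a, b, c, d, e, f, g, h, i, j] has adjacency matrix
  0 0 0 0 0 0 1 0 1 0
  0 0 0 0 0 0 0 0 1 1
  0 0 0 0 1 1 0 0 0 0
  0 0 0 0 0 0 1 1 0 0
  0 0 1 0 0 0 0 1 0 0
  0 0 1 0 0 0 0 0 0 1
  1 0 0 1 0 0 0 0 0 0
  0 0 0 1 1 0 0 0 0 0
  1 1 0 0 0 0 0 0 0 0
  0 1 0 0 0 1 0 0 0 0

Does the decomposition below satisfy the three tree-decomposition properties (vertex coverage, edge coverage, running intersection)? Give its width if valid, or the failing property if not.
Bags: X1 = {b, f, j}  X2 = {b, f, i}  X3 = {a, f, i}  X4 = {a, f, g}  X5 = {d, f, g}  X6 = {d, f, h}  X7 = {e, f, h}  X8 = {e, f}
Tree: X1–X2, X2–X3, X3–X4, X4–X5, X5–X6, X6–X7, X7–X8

No — vertex c appears in no bag.

A tree decomposition must satisfy three properties: every vertex lies in some bag; for every edge, both endpoints lie together in some bag; and for every vertex, the bags containing it form a connected subtree. Here vertex c appears in no bag, so the decomposition is invalid.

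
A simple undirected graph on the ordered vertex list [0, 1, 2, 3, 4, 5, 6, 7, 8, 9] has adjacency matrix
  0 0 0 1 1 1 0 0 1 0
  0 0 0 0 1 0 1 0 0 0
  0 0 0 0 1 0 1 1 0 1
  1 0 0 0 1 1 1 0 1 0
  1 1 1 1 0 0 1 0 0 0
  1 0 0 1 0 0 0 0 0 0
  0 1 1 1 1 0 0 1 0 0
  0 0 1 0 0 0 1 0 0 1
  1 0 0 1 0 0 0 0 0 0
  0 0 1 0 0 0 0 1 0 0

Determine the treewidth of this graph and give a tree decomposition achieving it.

Treewidth 2.
One such decomposition:
Bags: B1 = {2, 4, 6}  B2 = {2, 6, 7}  B3 = {2, 7, 9}  B4 = {3, 4, 6}  B5 = {1, 4, 6}  B6 = {0, 3, 4}  B7 = {0, 3, 5}  B8 = {0, 3, 8}
Tree: B1–B2, B2–B3, B1–B4, B1–B5, B4–B6, B6–B7, B7–B8

Each bag holds 3 vertices, so the decomposition has width 2, which upper-bounds the treewidth. On the other hand G contains the 3-clique {1, 4, 6}. A clique must lie in a single bag of any decomposition, so no decomposition can have width below 2. Combining the bounds, tw(G) = 2.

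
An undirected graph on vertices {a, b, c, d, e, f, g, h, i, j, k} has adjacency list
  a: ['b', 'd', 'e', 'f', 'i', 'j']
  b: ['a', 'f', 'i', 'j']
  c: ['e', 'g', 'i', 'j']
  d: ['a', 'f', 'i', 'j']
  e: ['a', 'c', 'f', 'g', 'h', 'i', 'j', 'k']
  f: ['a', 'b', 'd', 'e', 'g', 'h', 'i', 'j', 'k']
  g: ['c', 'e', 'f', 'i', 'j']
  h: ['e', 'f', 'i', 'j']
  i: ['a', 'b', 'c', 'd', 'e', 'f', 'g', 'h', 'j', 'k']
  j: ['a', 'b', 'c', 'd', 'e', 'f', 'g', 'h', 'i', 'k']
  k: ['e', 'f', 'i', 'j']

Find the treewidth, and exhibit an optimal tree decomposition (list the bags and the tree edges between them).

Every bag has size at most 5, so the width is 5 − 1 = 4 and tw(G) ≤ 4. Conversely, {c, e, g, i, j} is a clique of size 5, and the vertices of any clique must share a bag in every tree decomposition; so some bag has ≥ 5 vertices and tw(G) ≥ 4. Hence tw(G) = 4 exactly.

Treewidth 4.
One such decomposition:
Bags: B1 = {a, e, f, i, j}  B2 = {e, f, g, i, j}  B3 = {e, f, h, i, j}  B4 = {e, f, i, j, k}  B5 = {c, e, g, i, j}  B6 = {a, d, f, i, j}  B7 = {a, b, f, i, j}
Tree: B1–B2, B1–B3, B2–B4, B2–B5, B1–B6, B1–B7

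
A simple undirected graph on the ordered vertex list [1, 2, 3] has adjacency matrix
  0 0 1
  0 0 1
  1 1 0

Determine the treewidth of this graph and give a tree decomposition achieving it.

Each bag holds 2 vertices, so the decomposition has width 1, which upper-bounds the treewidth. Since G has at least one edge (e.g. 3–2), it is not an edgeless graph, so tw(G) ≥ 1. Hence tw(G) = 1 exactly.

Treewidth 1.
Bags: B1 = {2, 3}  B2 = {1, 3}
Tree: B1–B2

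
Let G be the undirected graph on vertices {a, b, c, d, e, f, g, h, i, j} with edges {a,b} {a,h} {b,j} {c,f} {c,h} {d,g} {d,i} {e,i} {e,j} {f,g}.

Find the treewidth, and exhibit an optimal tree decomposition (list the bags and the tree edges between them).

Each bag holds 3 vertices, so the decomposition has width 2, which upper-bounds the treewidth. The edges b–j–e–i–d–g–f–c–h–a–b form a cycle, so G is not a tree and its treewidth is at least 2. The upper and lower bounds meet at 2, so that is the treewidth.

Treewidth 2.
Bags: B1 = {b, e, j}  B2 = {b, e, i}  B3 = {b, d, i}  B4 = {b, d, g}  B5 = {b, f, g}  B6 = {b, c, f}  B7 = {b, c, h}  B8 = {a, b, h}
Tree: B1–B2, B2–B3, B3–B4, B4–B5, B5–B6, B6–B7, B7–B8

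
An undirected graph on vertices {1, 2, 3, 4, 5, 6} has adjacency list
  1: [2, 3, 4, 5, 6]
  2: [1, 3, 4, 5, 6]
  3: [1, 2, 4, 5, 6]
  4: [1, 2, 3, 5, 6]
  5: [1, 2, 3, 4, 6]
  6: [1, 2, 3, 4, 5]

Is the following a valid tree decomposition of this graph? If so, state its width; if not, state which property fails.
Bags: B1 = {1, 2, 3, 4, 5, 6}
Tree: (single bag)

Yes; width 5.

Vertex coverage: the bags together contain {1, 2, 3, 4, 5, 6}, the full vertex set. Edge coverage: each edge of G has both endpoints in at least one bag. Running intersection: for every vertex, the bags containing it form a connected subtree. All three properties hold, so this is a valid tree decomposition of width max|bag| − 1 = 5, and hence tw(G) ≤ 5.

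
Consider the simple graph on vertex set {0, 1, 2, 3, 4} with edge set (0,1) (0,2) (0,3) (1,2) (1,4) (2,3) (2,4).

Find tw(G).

2

A width-2 tree decomposition is:
Bags: B1 = {1, 2, 4}  B2 = {0, 1, 2}  B3 = {0, 2, 3}
Tree: B1–B2, B2–B3
The largest bag has 3 vertices, giving width 2; this decomposition certifies tw(G) ≤ 2. For the lower bound, the 3 vertices {0, 1, 2} are pairwise adjacent, and any tree decomposition puts a clique entirely inside one bag — forcing width ≥ 2. The upper and lower bounds meet at 2, so that is the treewidth.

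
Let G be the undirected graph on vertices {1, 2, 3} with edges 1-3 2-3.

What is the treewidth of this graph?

1

A width-1 tree decomposition is:
Bags: B1 = {1, 3}  B2 = {2, 3}
Tree: B1–B2
Each bag holds 2 vertices, so the decomposition has width 1, which upper-bounds the treewidth. Any graph with an edge has treewidth ≥ 1, and G has the edge 1–3. Therefore the treewidth is 1.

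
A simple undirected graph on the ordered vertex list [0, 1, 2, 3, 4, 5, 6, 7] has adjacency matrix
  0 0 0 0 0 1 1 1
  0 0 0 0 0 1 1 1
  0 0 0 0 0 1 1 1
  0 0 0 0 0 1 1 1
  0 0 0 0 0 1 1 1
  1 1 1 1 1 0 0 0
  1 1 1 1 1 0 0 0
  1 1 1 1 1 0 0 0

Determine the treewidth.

3

A width-3 tree decomposition is:
Bags: B1 = {4, 5, 6, 7}  B2 = {3, 5, 6, 7}  B3 = {2, 5, 6, 7}  B4 = {0, 5, 6, 7}  B5 = {1, 5, 6, 7}
Tree: B1–B2, B2–B3, B3–B4, B4–B5
The largest bag has 4 vertices, giving width 3; this decomposition certifies tw(G) ≤ 3. For the lower bound: the 4 vertex sets {4,7}, {3,5}, {6}, {2} are disjoint, each induces a connected subgraph, and every pair is joined by at least one edge of G. Contracting each set to a single vertex therefore yields K_{4} as a minor, and since treewidth is minor-monotone, tw(G) ≥ tw(K_{4}) = 3. Therefore the treewidth is 3.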